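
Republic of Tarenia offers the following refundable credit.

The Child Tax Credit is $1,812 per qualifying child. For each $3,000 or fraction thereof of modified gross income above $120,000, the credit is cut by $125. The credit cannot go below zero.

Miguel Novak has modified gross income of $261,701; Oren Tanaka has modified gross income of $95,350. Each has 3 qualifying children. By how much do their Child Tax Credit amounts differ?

Miguel ($261,701): Child Tax Credit: base = 3 × $1,812 = $5,436. income exceeds $120,000 by $141,701 → 48 increments × $125 = $6,000 ≥ base, so the credit is $0.
Oren ($95,350): Child Tax Credit: base = 3 × $1,812 = $5,436. $95,350 is at or below the $120,000 threshold, so the full $5,436 applies.
Difference: |$0 − $5,436| = $5,436.

$5,436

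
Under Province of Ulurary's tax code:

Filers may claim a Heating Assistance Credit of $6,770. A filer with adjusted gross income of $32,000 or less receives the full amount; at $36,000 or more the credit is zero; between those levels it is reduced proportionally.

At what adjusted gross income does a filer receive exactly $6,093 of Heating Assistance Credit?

$32,400

$6,093 is 6,093/6,770 of the full $6,770, so 677/6,770 of the $4,000 range has been used: income = $32,000 + $4,000 × 677/6,770 = $32,400.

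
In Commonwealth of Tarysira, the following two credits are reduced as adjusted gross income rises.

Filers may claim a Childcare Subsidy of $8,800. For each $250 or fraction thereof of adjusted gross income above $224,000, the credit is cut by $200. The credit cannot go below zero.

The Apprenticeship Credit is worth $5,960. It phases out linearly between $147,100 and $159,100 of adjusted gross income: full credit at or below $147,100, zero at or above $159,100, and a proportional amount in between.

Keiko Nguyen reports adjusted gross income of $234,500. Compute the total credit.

Childcare Subsidy: income exceeds $224,000 by $10,500, which is 42 full-or-partial $250 increments; reduction = 42 × $200 = $8,400, leaving $400.
Apprenticeship Credit: $234,500 is at or above $159,100, so the credit is $0.
Total: $400 + $0 = $400.

$400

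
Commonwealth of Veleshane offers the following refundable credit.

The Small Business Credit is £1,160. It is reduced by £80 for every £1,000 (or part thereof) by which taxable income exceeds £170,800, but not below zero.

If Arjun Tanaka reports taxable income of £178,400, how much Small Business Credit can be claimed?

Small Business Credit: income exceeds £170,800 by £7,600, which is 8 full-or-partial £1,000 increments; reduction = 8 × £80 = £640, leaving £520.

£520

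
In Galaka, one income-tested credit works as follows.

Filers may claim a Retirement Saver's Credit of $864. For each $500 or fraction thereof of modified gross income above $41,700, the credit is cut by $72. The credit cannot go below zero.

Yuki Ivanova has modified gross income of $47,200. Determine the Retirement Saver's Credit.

Retirement Saver's Credit: income exceeds $41,700 by $5,500, which is 11 full-or-partial $500 increments; reduction = 11 × $72 = $792, leaving $72.

$72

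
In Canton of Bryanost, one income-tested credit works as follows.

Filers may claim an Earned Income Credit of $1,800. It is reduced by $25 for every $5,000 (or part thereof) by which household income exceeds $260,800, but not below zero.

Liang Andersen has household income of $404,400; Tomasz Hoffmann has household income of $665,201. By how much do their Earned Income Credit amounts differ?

Liang ($404,400): Earned Income Credit: income exceeds $260,800 by $143,600, which is 29 full-or-partial $5,000 increments; reduction = 29 × $25 = $725, leaving $1,075.
Tomasz ($665,201): Earned Income Credit: income exceeds $260,800 by $404,401 → 81 increments × $25 = $2,025 ≥ base, so the credit is $0.
Difference: |$1,075 − $0| = $1,075.

$1,075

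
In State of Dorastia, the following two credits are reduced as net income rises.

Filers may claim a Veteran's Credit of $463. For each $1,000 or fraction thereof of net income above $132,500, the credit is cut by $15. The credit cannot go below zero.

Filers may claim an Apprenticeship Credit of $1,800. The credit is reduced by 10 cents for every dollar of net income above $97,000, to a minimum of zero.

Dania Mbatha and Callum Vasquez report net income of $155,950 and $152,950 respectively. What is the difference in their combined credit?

Dania ($155,950): Veteran's Credit: income exceeds $132,500 by $23,450, which is 24 full-or-partial $1,000 increments; reduction = 24 × $15 = $360, leaving $103. Apprenticeship Credit: 10% of the $58,950 excess over $97,000 is $5,895 ≥ base, so the credit is $0. total $103 + $0 = $103
Callum ($152,950): Veteran's Credit: income exceeds $132,500 by $20,450, which is 21 full-or-partial $1,000 increments; reduction = 21 × $15 = $315, leaving $148. Apprenticeship Credit: 10% of the $55,950 excess over $97,000 is $5,595 ≥ base, so the credit is $0. total $148 + $0 = $148
Difference: |$103 − $148| = $45.

$45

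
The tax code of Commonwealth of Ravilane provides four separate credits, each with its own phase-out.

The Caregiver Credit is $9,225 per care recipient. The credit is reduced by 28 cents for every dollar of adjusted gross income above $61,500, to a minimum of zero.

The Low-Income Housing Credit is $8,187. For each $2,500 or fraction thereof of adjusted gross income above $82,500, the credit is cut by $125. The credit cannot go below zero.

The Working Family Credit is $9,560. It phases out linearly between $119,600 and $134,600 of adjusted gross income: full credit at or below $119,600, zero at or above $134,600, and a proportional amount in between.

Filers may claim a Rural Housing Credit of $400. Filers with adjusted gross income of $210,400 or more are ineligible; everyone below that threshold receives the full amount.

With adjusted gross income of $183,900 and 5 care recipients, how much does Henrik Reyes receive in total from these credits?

$15,315

Caregiver Credit: base = 5 × $9,225 = $46,125. 28% of the $122,400 excess over $61,500 is $34,272; credit = $46,125 − $34,272 = $11,853.
Low-Income Housing Credit: income exceeds $82,500 by $101,400, which is 41 full-or-partial $2,500 increments; reduction = 41 × $125 = $5,125, leaving $3,062.
Working Family Credit: $183,900 is at or above $134,600, so the credit is $0.
Rural Housing Credit: $183,900 is below the $210,400 cutoff, so the full $400 applies.
Total: $11,853 + $3,062 + $0 + $400 = $15,315.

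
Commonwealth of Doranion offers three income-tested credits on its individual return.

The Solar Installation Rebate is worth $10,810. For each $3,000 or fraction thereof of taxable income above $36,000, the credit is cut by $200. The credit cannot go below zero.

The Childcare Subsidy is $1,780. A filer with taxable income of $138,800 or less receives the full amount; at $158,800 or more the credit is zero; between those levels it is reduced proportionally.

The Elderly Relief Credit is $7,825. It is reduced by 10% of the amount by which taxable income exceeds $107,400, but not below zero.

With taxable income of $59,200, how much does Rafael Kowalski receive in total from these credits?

$18,815

Solar Installation Rebate: income exceeds $36,000 by $23,200, which is 8 full-or-partial $3,000 increments; reduction = 8 × $200 = $1,600, leaving $9,210.
Childcare Subsidy: $59,200 is at or below the $138,800 threshold, so the full $1,780 applies.
Elderly Relief Credit: $59,200 is at or below the $107,400 threshold, so the full $7,825 applies.
Total: $9,210 + $1,780 + $7,825 = $18,815.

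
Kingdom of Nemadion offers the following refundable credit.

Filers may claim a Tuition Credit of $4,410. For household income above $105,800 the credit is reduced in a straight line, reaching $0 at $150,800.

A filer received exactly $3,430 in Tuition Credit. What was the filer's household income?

$115,800

$3,430 is 3,430/4,410 of the full $4,410, so 980/4,410 of the $45,000 range has been used: income = $105,800 + $45,000 × 980/4,410 = $115,800.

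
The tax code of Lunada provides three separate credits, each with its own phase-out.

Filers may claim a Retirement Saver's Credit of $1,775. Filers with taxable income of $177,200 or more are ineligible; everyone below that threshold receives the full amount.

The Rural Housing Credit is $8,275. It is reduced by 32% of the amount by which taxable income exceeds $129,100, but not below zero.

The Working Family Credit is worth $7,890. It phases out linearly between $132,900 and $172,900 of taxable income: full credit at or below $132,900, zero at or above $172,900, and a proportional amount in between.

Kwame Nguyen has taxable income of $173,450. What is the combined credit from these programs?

Retirement Saver's Credit: $173,450 is below the $177,200 cutoff, so the full $1,775 applies.
Rural Housing Credit: 32% of the $44,350 excess over $129,100 is $14,192 ≥ base, so the credit is $0.
Working Family Credit: $173,450 is at or above $172,900, so the credit is $0.
Total: $1,775 + $0 + $0 = $1,775.

$1,775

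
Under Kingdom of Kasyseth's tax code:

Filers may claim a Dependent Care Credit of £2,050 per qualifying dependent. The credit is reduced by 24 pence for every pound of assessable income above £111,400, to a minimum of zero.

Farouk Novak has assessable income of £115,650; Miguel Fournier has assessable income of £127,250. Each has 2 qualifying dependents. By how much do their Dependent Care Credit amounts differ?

Farouk (£115,650): Dependent Care Credit: base = 2 × £2,050 = £4,100. 24% of the £4,250 excess over £111,400 is £1,020; credit = £4,100 − £1,020 = £3,080.
Miguel (£127,250): Dependent Care Credit: base = 2 × £2,050 = £4,100. 24% of the £15,850 excess over £111,400 is £3,804; credit = £4,100 − £3,804 = £296.
Difference: |£3,080 − £296| = £2,784.

£2,784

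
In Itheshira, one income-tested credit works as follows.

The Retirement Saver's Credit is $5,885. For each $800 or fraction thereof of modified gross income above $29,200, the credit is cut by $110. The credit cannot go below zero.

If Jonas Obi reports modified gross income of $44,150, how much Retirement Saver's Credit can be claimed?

Retirement Saver's Credit: income exceeds $29,200 by $14,950, which is 19 full-or-partial $800 increments; reduction = 19 × $110 = $2,090, leaving $3,795.

$3,795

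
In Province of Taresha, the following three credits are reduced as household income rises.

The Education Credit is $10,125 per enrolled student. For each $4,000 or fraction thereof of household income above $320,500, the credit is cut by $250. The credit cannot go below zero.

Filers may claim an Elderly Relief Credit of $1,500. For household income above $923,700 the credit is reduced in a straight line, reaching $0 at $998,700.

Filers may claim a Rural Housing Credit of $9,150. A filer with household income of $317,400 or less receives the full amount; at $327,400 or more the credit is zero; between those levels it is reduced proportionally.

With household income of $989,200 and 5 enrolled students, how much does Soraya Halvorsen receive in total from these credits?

$8,815

Education Credit: base = 5 × $10,125 = $50,625. income exceeds $320,500 by $668,700, which is 168 full-or-partial $4,000 increments; reduction = 168 × $250 = $42,000, leaving $8,625.
Elderly Relief Credit: $989,200 is $65,500 into a $75,000 phase-out range, leaving 9,500/75,000 of the credit: $1,500 × 9,500/75,000 = $190.
Rural Housing Credit: $989,200 is at or above $327,400, so the credit is $0.
Total: $8,625 + $190 + $0 = $8,815.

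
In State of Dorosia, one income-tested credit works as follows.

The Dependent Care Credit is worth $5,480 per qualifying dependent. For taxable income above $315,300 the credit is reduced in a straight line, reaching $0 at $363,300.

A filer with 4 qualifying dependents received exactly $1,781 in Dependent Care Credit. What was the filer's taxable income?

$359,400

Full credit = 4 × $5,480 = $21,920.
$1,781 is 1,781/21,920 of the full $21,920, so 20,139/21,920 of the $48,000 range has been used: income = $315,300 + $48,000 × 20,139/21,920 = $359,400.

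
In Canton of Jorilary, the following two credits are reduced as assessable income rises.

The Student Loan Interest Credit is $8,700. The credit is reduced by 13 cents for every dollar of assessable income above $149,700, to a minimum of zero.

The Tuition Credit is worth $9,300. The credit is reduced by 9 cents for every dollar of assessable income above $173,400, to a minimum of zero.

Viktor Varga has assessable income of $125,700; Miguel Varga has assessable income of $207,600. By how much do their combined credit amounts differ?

Viktor ($125,700): Student Loan Interest Credit: $125,700 is at or below the $149,700 threshold, so the full $8,700 applies. Tuition Credit: $125,700 is at or below the $173,400 threshold, so the full $9,300 applies. total $8,700 + $9,300 = $18,000
Miguel ($207,600): Student Loan Interest Credit: 13% of the $57,900 excess over $149,700 is $7,527; credit = $8,700 − $7,527 = $1,173. Tuition Credit: 9% of the $34,200 excess over $173,400 is $3,078; credit = $9,300 − $3,078 = $6,222. total $1,173 + $6,222 = $7,395
Difference: |$18,000 − $7,395| = $10,605.

$10,605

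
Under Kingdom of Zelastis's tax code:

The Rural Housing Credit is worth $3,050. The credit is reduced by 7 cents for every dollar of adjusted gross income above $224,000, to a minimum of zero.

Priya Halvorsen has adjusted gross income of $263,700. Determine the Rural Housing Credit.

Rural Housing Credit: 7% of the $39,700 excess over $224,000 is $2,779; credit = $3,050 − $2,779 = $271.

$271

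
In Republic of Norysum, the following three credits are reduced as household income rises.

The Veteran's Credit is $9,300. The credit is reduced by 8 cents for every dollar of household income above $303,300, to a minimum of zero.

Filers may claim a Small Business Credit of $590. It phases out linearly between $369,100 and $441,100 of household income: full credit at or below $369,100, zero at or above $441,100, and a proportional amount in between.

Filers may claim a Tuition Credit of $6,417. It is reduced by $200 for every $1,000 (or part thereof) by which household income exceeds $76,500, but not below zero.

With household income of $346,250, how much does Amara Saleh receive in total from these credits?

$6,454

Veteran's Credit: 8% of the $42,950 excess over $303,300 is $3,436; credit = $9,300 − $3,436 = $5,864.
Small Business Credit: $346,250 is at or below the $369,100 threshold, so the full $590 applies.
Tuition Credit: income exceeds $76,500 by $269,750 → 270 increments × $200 = $54,000 ≥ base, so the credit is $0.
Total: $5,864 + $590 + $0 = $6,454.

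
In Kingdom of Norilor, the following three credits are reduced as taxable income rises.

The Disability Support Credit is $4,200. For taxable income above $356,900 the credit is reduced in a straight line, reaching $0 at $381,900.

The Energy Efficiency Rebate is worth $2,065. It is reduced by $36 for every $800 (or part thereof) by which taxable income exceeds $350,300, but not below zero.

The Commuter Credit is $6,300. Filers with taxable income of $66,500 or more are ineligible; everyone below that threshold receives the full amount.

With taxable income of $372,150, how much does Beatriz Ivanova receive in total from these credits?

Disability Support Credit: $372,150 is $15,250 into a $25,000 phase-out range, leaving 9,750/25,000 of the credit: $4,200 × 9,750/25,000 = $1,638.
Energy Efficiency Rebate: income exceeds $350,300 by $21,850, which is 28 full-or-partial $800 increments; reduction = 28 × $36 = $1,008, leaving $1,057.
Commuter Credit: $372,150 meets or exceeds the $66,500 cutoff, so the credit is $0.
Total: $1,638 + $1,057 + $0 = $2,695.

$2,695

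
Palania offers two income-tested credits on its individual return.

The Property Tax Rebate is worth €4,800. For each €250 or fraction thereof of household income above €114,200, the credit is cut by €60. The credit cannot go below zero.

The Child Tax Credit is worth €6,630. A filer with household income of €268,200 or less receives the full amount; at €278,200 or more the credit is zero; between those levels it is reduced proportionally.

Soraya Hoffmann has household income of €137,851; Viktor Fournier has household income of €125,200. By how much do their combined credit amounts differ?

€2,160

Soraya (€137,851): Property Tax Rebate: income exceeds €114,200 by €23,651 → 95 increments × €60 = €5,700 ≥ base, so the credit is €0. Child Tax Credit: €137,851 is at or below the €268,200 threshold, so the full €6,630 applies. total €0 + €6,630 = €6,630
Viktor (€125,200): Property Tax Rebate: income exceeds €114,200 by €11,000, which is 44 full-or-partial €250 increments; reduction = 44 × €60 = €2,640, leaving €2,160. Child Tax Credit: €125,200 is at or below the €268,200 threshold, so the full €6,630 applies. total €2,160 + €6,630 = €8,790
Difference: |€6,630 − €8,790| = €2,160.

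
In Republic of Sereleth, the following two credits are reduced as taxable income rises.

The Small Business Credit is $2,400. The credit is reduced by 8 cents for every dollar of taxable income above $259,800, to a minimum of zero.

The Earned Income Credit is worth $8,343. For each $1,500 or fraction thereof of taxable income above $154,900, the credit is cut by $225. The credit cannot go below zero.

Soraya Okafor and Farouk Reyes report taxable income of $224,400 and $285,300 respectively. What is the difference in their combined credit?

$2,040

Soraya ($224,400): Small Business Credit: $224,400 is at or below the $259,800 threshold, so the full $2,400 applies. Earned Income Credit: income exceeds $154,900 by $69,500 → 47 increments × $225 = $10,575 ≥ base, so the credit is $0. total $2,400 + $0 = $2,400
Farouk ($285,300): Small Business Credit: 8% of the $25,500 excess over $259,800 is $2,040; credit = $2,400 − $2,040 = $360. Earned Income Credit: income exceeds $154,900 by $130,400 → 87 increments × $225 = $19,575 ≥ base, so the credit is $0. total $360 + $0 = $360
Difference: |$2,400 − $360| = $2,040.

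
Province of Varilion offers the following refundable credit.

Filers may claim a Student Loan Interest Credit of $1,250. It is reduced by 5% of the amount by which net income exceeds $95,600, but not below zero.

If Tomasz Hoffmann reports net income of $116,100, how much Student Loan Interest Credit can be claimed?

Student Loan Interest Credit: 5% of the $20,500 excess over $95,600 is $1,025; credit = $1,250 − $1,025 = $225.

$225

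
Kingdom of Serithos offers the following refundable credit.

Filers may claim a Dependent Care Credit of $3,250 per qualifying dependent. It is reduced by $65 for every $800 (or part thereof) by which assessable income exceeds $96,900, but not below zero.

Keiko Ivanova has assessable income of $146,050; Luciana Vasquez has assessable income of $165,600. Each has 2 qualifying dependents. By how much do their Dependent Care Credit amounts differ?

Keiko ($146,050): Dependent Care Credit: base = 2 × $3,250 = $6,500. income exceeds $96,900 by $49,150, which is 62 full-or-partial $800 increments; reduction = 62 × $65 = $4,030, leaving $2,470.
Luciana ($165,600): Dependent Care Credit: base = 2 × $3,250 = $6,500. income exceeds $96,900 by $68,700, which is 86 full-or-partial $800 increments; reduction = 86 × $65 = $5,590, leaving $910.
Difference: |$2,470 − $910| = $1,560.

$1,560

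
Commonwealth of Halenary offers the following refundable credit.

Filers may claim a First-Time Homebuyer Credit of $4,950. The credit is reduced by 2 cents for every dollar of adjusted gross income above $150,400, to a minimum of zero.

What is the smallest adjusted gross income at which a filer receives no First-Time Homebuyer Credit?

$397,900

The credit falls by 2% of each dollar above $150,400, so it reaches zero when the excess is $4,950 / 2% = $247,500: income = $150,400 + $247,500 = $397,900.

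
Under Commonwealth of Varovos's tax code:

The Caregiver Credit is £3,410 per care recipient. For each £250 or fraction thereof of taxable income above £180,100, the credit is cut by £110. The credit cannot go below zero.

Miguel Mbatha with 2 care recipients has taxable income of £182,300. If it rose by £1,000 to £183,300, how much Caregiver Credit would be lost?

£440

At £182,300 — base = 2 × £3,410 = £6,820. income exceeds £180,100 by £2,200, which is 9 full-or-partial £250 increments; reduction = 9 × £110 = £990, leaving £5,830.
At £183,300 — base = 2 × £3,410 = £6,820. income exceeds £180,100 by £3,200, which is 13 full-or-partial £250 increments; reduction = 13 × £110 = £1,430, leaving £5,390.
Lost: £5,830 − £5,390 = £440.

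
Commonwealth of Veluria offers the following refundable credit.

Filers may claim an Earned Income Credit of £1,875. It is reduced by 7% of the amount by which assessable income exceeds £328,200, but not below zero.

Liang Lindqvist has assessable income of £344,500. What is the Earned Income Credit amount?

Earned Income Credit: 7% of the £16,300 excess over £328,200 is £1,141; credit = £1,875 − £1,141 = £734.

£734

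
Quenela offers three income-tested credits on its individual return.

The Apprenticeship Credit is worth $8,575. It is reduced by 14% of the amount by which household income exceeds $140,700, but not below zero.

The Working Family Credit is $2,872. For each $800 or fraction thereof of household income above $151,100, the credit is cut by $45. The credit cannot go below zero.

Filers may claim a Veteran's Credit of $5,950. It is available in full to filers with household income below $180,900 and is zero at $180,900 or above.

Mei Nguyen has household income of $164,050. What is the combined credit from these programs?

$13,363

Apprenticeship Credit: 14% of the $23,350 excess over $140,700 is $3,269; credit = $8,575 − $3,269 = $5,306.
Working Family Credit: income exceeds $151,100 by $12,950, which is 17 full-or-partial $800 increments; reduction = 17 × $45 = $765, leaving $2,107.
Veteran's Credit: $164,050 is below the $180,900 cutoff, so the full $5,950 applies.
Total: $5,306 + $2,107 + $5,950 = $13,363.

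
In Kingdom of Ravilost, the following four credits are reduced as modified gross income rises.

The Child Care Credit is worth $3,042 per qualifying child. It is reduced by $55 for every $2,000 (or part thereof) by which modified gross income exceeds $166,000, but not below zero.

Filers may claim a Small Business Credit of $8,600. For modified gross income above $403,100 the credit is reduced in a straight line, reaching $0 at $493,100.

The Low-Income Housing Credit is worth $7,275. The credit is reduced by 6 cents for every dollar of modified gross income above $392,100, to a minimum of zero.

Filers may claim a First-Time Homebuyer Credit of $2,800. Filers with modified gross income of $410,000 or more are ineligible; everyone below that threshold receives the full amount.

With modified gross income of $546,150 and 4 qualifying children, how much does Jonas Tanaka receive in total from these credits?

$1,663

Child Care Credit: base = 4 × $3,042 = $12,168. income exceeds $166,000 by $380,150, which is 191 full-or-partial $2,000 increments; reduction = 191 × $55 = $10,505, leaving $1,663.
Small Business Credit: $546,150 is at or above $493,100, so the credit is $0.
Low-Income Housing Credit: 6% of the $154,050 excess over $392,100 is $9,243 ≥ base, so the credit is $0.
First-Time Homebuyer Credit: $546,150 meets or exceeds the $410,000 cutoff, so the credit is $0.
Total: $1,663 + $0 + $0 + $0 = $1,663.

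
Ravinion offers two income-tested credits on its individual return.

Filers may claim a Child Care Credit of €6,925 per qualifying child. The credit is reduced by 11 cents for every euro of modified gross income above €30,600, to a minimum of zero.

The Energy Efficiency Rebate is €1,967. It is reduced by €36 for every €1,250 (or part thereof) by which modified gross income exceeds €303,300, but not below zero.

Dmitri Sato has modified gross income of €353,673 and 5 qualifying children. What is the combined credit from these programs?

€491

Child Care Credit: base = 5 × €6,925 = €34,625. 11% of the €323,073 excess over €30,600 is €35,538.03 ≥ base, so the credit is €0.
Energy Efficiency Rebate: income exceeds €303,300 by €50,373, which is 41 full-or-partial €1,250 increments; reduction = 41 × €36 = €1,476, leaving €491.
Total: €0 + €491 = €491.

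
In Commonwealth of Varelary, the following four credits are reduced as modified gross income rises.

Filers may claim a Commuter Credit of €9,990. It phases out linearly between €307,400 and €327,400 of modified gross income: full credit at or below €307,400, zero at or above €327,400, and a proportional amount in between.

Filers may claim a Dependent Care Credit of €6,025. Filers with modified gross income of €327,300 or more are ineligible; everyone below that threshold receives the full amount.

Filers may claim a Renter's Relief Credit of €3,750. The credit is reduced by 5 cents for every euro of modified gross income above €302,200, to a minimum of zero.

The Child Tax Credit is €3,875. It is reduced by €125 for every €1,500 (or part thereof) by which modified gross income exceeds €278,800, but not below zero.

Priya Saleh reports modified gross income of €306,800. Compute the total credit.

€21,035

Commuter Credit: €306,800 is at or below the €307,400 threshold, so the full €9,990 applies.
Dependent Care Credit: €306,800 is below the €327,300 cutoff, so the full €6,025 applies.
Renter's Relief Credit: 5% of the €4,600 excess over €302,200 is €230; credit = €3,750 − €230 = €3,520.
Child Tax Credit: income exceeds €278,800 by €28,000, which is 19 full-or-partial €1,500 increments; reduction = 19 × €125 = €2,375, leaving €1,500.
Total: €9,990 + €6,025 + €3,520 + €1,500 = €21,035.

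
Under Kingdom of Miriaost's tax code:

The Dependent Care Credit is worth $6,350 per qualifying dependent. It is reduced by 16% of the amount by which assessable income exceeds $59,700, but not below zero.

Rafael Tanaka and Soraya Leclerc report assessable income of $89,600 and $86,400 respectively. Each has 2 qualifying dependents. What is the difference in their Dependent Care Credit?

$512

Rafael ($89,600): Dependent Care Credit: base = 2 × $6,350 = $12,700. 16% of the $29,900 excess over $59,700 is $4,784; credit = $12,700 − $4,784 = $7,916.
Soraya ($86,400): Dependent Care Credit: base = 2 × $6,350 = $12,700. 16% of the $26,700 excess over $59,700 is $4,272; credit = $12,700 − $4,272 = $8,428.
Difference: |$7,916 − $8,428| = $512.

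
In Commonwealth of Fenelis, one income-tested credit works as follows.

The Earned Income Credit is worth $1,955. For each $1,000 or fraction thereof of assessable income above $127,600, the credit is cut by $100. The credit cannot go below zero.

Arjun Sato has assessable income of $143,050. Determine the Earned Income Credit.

Earned Income Credit: income exceeds $127,600 by $15,450, which is 16 full-or-partial $1,000 increments; reduction = 16 × $100 = $1,600, leaving $355.

$355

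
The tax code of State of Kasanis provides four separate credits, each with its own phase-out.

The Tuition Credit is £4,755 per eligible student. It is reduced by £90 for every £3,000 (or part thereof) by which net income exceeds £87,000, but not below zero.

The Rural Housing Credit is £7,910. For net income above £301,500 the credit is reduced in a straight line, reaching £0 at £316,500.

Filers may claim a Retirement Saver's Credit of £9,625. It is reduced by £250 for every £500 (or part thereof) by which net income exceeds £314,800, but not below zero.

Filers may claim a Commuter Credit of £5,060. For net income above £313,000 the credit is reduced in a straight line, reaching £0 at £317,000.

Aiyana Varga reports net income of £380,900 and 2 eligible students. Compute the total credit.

£690

Tuition Credit: base = 2 × £4,755 = £9,510. income exceeds £87,000 by £293,900, which is 98 full-or-partial £3,000 increments; reduction = 98 × £90 = £8,820, leaving £690.
Rural Housing Credit: £380,900 is at or above £316,500, so the credit is £0.
Retirement Saver's Credit: income exceeds £314,800 by £66,100 → 133 increments × £250 = £33,250 ≥ base, so the credit is £0.
Commuter Credit: £380,900 is at or above £317,000, so the credit is £0.
Total: £690 + £0 + £0 + £0 = £690.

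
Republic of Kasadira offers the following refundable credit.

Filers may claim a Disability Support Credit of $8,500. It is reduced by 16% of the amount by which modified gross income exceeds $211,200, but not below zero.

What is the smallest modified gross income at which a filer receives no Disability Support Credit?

The credit falls by 16% of each dollar above $211,200, so it reaches zero when the excess is $8,500 / 16% = $53,125: income = $211,200 + $53,125 = $264,325.

$264,325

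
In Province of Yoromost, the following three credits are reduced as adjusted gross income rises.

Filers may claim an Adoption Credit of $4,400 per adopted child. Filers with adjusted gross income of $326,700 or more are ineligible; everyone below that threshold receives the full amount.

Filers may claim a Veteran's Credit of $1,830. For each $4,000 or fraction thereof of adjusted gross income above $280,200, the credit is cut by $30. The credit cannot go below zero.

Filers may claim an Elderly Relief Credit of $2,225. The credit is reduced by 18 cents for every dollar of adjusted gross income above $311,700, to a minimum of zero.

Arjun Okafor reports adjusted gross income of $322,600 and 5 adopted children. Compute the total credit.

Adoption Credit: base = 5 × $4,400 = $22,000. $322,600 is below the $326,700 cutoff, so the full $22,000 applies.
Veteran's Credit: income exceeds $280,200 by $42,400, which is 11 full-or-partial $4,000 increments; reduction = 11 × $30 = $330, leaving $1,500.
Elderly Relief Credit: 18% of the $10,900 excess over $311,700 is $1,962; credit = $2,225 − $1,962 = $263.
Total: $22,000 + $1,500 + $263 = $23,763.

$23,763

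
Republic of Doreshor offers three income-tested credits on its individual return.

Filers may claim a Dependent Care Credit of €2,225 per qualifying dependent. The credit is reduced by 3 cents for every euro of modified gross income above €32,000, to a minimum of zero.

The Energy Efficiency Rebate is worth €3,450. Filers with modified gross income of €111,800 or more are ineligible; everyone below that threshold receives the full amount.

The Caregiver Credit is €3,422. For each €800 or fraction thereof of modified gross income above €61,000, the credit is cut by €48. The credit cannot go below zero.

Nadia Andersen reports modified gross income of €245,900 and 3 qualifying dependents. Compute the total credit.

€258

Dependent Care Credit: base = 3 × €2,225 = €6,675. 3% of the €213,900 excess over €32,000 is €6,417; credit = €6,675 − €6,417 = €258.
Energy Efficiency Rebate: €245,900 meets or exceeds the €111,800 cutoff, so the credit is €0.
Caregiver Credit: income exceeds €61,000 by €184,900 → 232 increments × €48 = €11,136 ≥ base, so the credit is €0.
Total: €258 + €0 + €0 = €258.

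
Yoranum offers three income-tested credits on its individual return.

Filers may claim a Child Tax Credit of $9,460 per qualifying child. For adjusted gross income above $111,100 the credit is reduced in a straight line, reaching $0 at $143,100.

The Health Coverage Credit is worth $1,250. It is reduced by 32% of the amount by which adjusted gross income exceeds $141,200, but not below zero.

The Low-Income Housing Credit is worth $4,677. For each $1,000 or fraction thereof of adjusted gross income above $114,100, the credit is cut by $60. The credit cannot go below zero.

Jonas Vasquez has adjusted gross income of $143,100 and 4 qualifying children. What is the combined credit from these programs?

Child Tax Credit: base = 4 × $9,460 = $37,840. $143,100 is at or above $143,100, so the credit is $0.
Health Coverage Credit: 32% of the $1,900 excess over $141,200 is $608; credit = $1,250 − $608 = $642.
Low-Income Housing Credit: income exceeds $114,100 by $29,000, which is 29 full-or-partial $1,000 increments; reduction = 29 × $60 = $1,740, leaving $2,937.
Total: $0 + $642 + $2,937 = $3,579.

$3,579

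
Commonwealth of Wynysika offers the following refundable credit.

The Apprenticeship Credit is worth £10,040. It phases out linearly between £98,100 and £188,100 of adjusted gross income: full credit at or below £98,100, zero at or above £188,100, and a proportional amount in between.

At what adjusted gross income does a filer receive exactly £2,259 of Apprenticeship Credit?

£2,259 is 2,259/10,040 of the full £10,040, so 7,781/10,040 of the £90,000 range has been used: income = £98,100 + £90,000 × 7,781/10,040 = £167,850.

£167,850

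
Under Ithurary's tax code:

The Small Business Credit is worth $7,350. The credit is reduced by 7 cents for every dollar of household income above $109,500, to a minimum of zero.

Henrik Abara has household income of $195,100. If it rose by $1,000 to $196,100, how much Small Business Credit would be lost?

$70

At $195,100 — 7% of the $85,600 excess over $109,500 is $5,992; credit = $7,350 − $5,992 = $1,358.
At $196,100 — 7% of the $86,600 excess over $109,500 is $6,062; credit = $7,350 − $6,062 = $1,288.
Lost: $1,358 − $1,288 = $70.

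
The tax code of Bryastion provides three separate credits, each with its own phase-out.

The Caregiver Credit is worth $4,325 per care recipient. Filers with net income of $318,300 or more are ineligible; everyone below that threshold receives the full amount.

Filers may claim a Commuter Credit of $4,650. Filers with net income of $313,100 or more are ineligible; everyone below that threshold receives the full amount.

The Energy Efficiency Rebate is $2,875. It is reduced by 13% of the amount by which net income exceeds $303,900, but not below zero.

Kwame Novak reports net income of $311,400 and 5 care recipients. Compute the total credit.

Caregiver Credit: base = 5 × $4,325 = $21,625. $311,400 is below the $318,300 cutoff, so the full $21,625 applies.
Commuter Credit: $311,400 is below the $313,100 cutoff, so the full $4,650 applies.
Energy Efficiency Rebate: 13% of the $7,500 excess over $303,900 is $975; credit = $2,875 − $975 = $1,900.
Total: $21,625 + $4,650 + $1,900 = $28,175.

$28,175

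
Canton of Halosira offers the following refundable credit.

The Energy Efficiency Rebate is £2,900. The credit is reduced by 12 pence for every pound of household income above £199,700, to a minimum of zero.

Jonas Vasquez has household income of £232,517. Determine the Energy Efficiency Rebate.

Energy Efficiency Rebate: 12% of the £32,817 excess over £199,700 is £3,938.04 ≥ base, so the credit is £0.

£0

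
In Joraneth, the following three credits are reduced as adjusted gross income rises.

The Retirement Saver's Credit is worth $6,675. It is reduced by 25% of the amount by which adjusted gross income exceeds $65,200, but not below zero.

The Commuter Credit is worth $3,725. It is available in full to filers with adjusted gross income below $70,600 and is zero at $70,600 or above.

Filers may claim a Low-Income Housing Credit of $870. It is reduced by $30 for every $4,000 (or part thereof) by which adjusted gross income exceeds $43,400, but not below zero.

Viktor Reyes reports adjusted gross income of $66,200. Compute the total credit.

Retirement Saver's Credit: 25% of the $1,000 excess over $65,200 is $250; credit = $6,675 − $250 = $6,425.
Commuter Credit: $66,200 is below the $70,600 cutoff, so the full $3,725 applies.
Low-Income Housing Credit: income exceeds $43,400 by $22,800, which is 6 full-or-partial $4,000 increments; reduction = 6 × $30 = $180, leaving $690.
Total: $6,425 + $3,725 + $690 = $10,840.

$10,840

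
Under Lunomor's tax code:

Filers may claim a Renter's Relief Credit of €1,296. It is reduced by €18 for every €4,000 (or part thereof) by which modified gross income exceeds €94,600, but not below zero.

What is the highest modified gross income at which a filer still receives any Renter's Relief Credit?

€378,600

After 71 increments the reduction is 71 × €18 = €1,278, leaving €18; one more increment wipes it out. Increment 71 ends at excess 71 × €4,000 = €284,000, so the highest qualifying income is €94,600 + €284,000 = €378,600.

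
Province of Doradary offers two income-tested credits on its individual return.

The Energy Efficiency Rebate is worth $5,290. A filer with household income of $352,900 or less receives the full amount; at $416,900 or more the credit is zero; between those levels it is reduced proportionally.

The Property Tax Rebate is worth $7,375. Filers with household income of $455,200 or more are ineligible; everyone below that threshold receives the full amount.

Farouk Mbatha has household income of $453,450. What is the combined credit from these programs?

$7,375

Energy Efficiency Rebate: $453,450 is at or above $416,900, so the credit is $0.
Property Tax Rebate: $453,450 is below the $455,200 cutoff, so the full $7,375 applies.
Total: $0 + $7,375 = $7,375.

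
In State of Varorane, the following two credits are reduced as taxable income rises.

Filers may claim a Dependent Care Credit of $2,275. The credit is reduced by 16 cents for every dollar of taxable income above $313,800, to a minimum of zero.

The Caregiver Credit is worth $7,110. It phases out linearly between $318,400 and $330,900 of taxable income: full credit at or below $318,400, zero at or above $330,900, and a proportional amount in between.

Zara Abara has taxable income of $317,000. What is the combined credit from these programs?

$8,873

Dependent Care Credit: 16% of the $3,200 excess over $313,800 is $512; credit = $2,275 − $512 = $1,763.
Caregiver Credit: $317,000 is at or below the $318,400 threshold, so the full $7,110 applies.
Total: $1,763 + $7,110 = $8,873.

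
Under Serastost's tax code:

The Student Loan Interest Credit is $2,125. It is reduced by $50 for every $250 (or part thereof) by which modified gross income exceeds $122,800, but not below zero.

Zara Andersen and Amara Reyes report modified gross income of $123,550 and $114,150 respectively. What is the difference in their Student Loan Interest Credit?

$150

Zara ($123,550): Student Loan Interest Credit: income exceeds $122,800 by $750, which is 3 full-or-partial $250 increments; reduction = 3 × $50 = $150, leaving $1,975.
Amara ($114,150): Student Loan Interest Credit: $114,150 is at or below the $122,800 threshold, so the full $2,125 applies.
Difference: |$1,975 − $2,125| = $150.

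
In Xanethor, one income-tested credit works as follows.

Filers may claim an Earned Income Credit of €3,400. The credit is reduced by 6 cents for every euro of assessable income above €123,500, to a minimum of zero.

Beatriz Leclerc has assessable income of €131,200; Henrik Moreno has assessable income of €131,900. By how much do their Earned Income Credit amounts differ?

Beatriz (€131,200): Earned Income Credit: 6% of the €7,700 excess over €123,500 is €462; credit = €3,400 − €462 = €2,938.
Henrik (€131,900): Earned Income Credit: 6% of the €8,400 excess over €123,500 is €504; credit = €3,400 − €504 = €2,896.
Difference: |€2,938 − €2,896| = €42.

€42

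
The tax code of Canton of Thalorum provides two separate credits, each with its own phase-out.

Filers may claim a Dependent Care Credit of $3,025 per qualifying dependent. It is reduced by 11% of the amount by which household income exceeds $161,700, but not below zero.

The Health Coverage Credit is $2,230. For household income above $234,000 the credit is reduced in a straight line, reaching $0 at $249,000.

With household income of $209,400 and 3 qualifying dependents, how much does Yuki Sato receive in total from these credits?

Dependent Care Credit: base = 3 × $3,025 = $9,075. 11% of the $47,700 excess over $161,700 is $5,247; credit = $9,075 − $5,247 = $3,828.
Health Coverage Credit: $209,400 is at or below the $234,000 threshold, so the full $2,230 applies.
Total: $3,828 + $2,230 = $6,058.

$6,058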